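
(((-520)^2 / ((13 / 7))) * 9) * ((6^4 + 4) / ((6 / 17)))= 4826640000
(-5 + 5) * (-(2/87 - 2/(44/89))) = 0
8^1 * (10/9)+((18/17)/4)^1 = 2801/306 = 9.15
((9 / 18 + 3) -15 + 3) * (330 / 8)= -2805 / 8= -350.62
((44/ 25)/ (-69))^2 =1936/ 2975625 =0.00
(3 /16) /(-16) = -3 /256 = -0.01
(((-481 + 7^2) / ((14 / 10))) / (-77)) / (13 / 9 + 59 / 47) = 456840 / 307769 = 1.48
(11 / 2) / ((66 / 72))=6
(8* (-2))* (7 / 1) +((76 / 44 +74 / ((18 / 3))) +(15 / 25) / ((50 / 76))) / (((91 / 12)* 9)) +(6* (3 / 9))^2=-121374452 / 1126125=-107.78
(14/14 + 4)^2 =25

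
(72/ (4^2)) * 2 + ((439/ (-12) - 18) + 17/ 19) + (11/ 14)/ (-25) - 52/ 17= -32408393/ 678300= -47.78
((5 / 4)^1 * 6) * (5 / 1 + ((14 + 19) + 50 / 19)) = 5790 / 19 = 304.74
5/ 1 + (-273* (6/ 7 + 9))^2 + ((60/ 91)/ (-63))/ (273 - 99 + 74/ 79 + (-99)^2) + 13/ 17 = 185403584417545115/ 25602972213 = 7241486.76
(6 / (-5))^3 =-216 / 125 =-1.73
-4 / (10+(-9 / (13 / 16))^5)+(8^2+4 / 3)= 6067540054570 / 92870476941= 65.33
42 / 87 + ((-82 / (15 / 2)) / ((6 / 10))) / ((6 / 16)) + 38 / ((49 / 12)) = -1488782 / 38367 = -38.80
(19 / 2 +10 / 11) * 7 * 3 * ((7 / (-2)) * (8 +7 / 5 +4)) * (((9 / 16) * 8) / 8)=-20298789 / 3520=-5766.70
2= 2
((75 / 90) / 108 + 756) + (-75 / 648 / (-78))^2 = 214596649489 / 283855104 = 756.01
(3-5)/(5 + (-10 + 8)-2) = -2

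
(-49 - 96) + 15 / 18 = -865 / 6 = -144.17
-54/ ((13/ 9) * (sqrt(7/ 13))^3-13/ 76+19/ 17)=-89848555992/ 1002445085+5678836128 * sqrt(91)/ 1002445085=-35.59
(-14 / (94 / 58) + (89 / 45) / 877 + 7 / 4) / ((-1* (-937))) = -51090443 / 6951996540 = -0.01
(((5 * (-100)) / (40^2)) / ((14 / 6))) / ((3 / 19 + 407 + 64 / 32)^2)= -5415 / 6768728512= -0.00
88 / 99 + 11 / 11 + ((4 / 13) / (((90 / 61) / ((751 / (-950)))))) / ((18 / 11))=8943829 / 5001750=1.79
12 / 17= 0.71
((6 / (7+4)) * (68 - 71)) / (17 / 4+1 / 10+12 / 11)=-40 / 133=-0.30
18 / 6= 3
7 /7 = 1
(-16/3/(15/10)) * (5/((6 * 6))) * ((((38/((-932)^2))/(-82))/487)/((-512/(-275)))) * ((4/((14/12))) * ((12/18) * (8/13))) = 26125/63920631686184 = 0.00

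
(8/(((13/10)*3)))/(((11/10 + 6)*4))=200/2769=0.07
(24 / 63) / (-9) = -8 / 189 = -0.04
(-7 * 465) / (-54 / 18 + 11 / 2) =-1302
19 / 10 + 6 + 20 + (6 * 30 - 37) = 1709 / 10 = 170.90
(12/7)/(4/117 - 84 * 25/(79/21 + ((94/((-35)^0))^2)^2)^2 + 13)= 150969271453529126364/1147861091713946458639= 0.13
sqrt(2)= 1.41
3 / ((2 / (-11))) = -33 / 2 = -16.50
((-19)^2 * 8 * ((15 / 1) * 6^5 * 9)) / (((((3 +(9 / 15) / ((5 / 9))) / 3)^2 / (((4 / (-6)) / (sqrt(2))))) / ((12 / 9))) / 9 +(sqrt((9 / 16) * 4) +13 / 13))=1095204110400000 * sqrt(2) / 9598583 +11842605000000000 / 9598583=1395149420.13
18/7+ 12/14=24/7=3.43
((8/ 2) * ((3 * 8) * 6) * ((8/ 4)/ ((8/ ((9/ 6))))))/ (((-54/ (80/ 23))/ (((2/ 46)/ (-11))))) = 320/ 5819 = 0.05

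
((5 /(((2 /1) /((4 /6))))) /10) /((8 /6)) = 1 /8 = 0.12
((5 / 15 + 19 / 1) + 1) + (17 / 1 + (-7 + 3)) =100 / 3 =33.33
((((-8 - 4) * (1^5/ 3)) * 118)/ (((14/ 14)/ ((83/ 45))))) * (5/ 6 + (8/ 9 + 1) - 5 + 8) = -2017564/ 405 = -4981.64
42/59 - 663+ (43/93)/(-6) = -21806387/32922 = -662.37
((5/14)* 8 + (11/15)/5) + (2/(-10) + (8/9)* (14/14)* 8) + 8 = 28216/1575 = 17.91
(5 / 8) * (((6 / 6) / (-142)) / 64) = -5 / 72704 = -0.00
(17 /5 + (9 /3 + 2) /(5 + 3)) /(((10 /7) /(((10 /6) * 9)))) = 3381 /80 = 42.26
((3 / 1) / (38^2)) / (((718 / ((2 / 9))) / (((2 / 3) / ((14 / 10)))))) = 5 / 16329474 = 0.00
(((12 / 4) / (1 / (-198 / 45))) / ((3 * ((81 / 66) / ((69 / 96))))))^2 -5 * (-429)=2509673089 / 1166400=2151.64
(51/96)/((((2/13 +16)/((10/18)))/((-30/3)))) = -1105/6048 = -0.18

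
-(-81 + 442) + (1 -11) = -371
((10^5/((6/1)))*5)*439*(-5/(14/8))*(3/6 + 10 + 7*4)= -12072500000/3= -4024166666.67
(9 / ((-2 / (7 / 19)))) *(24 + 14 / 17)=-13293 / 323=-41.15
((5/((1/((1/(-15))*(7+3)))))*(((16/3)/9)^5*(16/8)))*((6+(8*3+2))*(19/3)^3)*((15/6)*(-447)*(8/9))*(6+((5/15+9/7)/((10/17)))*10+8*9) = 30396719108508876800/73222472421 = 415128281.02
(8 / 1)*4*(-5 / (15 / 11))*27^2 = -85536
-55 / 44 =-5 / 4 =-1.25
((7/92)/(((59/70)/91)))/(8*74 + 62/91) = 0.01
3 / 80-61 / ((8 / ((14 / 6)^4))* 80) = -144517 / 51840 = -2.79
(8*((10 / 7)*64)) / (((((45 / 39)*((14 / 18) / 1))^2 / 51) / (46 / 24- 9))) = -112529664 / 343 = -328074.82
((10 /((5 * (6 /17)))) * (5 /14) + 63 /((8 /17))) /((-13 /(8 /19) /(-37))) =844747 /5187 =162.86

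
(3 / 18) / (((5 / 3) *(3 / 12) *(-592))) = -1 / 1480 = -0.00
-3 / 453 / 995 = -1 / 150245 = -0.00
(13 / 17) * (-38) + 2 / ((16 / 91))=-2405 / 136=-17.68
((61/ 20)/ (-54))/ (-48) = 0.00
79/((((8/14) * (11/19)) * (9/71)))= 745997/396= 1883.83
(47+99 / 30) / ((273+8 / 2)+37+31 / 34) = 8551 / 53535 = 0.16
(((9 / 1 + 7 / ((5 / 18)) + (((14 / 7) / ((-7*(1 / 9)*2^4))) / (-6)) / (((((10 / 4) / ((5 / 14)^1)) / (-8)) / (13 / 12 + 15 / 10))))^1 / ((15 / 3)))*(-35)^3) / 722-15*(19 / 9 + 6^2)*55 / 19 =-35696885 / 17328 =-2060.07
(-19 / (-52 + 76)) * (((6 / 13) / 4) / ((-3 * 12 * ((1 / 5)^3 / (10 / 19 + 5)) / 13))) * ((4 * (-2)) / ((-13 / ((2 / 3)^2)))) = 4375 / 702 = 6.23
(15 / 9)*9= 15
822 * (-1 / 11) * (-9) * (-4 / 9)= -3288 / 11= -298.91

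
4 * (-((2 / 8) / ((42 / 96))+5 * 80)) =-11216 / 7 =-1602.29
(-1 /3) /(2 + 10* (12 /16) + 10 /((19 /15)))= -38 /1983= -0.02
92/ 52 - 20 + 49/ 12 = -2207/ 156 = -14.15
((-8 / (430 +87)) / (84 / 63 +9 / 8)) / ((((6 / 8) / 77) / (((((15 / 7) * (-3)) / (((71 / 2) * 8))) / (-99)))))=-320 / 2165713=-0.00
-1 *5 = -5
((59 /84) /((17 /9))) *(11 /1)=1947 /476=4.09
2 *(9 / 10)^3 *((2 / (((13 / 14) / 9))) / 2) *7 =321489 / 3250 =98.92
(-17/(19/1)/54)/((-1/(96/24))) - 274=-140528/513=-273.93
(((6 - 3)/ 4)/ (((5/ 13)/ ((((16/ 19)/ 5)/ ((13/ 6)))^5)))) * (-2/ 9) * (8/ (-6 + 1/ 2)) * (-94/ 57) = -681289187328/ 230944554369546875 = -0.00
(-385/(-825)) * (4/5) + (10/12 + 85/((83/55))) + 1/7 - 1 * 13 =3893411/87150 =44.67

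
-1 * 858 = -858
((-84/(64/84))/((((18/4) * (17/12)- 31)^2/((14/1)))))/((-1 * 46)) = 49392/892607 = 0.06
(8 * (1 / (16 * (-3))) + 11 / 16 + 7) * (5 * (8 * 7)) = 12635 / 6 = 2105.83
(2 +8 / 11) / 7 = 30 / 77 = 0.39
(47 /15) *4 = 188 /15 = 12.53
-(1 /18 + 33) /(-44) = 595 /792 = 0.75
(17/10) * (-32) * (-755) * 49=2012528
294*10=2940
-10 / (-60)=1 / 6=0.17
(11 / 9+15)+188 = 1838 / 9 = 204.22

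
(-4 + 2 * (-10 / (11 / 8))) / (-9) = 68 / 33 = 2.06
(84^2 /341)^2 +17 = 51763913 /116281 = 445.16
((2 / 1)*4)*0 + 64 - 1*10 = 54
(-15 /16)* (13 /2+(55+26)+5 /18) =-1975 /24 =-82.29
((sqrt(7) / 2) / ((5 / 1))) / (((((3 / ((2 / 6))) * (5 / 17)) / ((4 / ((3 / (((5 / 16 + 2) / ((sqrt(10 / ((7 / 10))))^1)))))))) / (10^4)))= 22015 / 27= 815.37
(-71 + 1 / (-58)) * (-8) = 16476 / 29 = 568.14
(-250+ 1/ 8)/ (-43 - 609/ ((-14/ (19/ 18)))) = -85.67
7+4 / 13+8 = 199 / 13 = 15.31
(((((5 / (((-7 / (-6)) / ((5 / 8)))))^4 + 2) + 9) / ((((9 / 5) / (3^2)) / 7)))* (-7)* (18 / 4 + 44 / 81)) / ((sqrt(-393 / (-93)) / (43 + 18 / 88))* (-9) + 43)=-755680975981084575505 / 420892149799263744 - 3280340364861835* sqrt(4061) / 11691448605535104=-1813.31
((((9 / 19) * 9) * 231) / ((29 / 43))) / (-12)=-268191 / 2204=-121.68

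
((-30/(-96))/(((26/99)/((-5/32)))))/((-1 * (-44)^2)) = 225/2342912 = 0.00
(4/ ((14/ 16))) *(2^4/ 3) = 512/ 21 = 24.38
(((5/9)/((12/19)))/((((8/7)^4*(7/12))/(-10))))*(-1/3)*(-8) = -162925/6912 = -23.57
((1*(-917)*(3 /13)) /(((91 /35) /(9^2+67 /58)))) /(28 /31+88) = -2031819825 /27014312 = -75.21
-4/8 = -1/2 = -0.50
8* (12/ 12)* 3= 24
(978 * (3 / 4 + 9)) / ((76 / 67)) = 1277757 / 152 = 8406.30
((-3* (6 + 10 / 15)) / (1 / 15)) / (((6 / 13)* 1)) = -650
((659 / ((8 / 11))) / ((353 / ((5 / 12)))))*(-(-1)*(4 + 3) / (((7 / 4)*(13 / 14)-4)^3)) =-4059440 / 7263681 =-0.56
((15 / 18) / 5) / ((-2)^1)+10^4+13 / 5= 600151 / 60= 10002.52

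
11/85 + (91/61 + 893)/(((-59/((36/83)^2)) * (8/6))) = -4235349059/2107448435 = -2.01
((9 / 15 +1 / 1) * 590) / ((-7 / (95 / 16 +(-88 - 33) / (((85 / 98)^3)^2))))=99070537076731411 / 2640046609375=37526.06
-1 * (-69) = 69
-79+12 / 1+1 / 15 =-66.93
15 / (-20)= -0.75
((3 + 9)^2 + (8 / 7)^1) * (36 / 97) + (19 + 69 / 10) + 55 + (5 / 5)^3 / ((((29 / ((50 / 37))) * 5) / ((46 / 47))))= 46151069001 / 342426490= 134.78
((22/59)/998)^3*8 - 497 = -497.00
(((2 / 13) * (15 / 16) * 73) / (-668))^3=-0.00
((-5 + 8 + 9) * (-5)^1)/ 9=-20/ 3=-6.67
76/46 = 38/23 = 1.65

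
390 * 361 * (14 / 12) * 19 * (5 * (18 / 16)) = 140438025 / 8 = 17554753.12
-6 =-6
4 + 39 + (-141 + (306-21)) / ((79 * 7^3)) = 1165315 / 27097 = 43.01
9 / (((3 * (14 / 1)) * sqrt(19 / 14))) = 3 * sqrt(266) / 266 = 0.18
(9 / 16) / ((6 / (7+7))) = 21 / 16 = 1.31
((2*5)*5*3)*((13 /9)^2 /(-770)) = -845 /2079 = -0.41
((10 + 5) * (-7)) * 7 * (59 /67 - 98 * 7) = 33738705 /67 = 503562.76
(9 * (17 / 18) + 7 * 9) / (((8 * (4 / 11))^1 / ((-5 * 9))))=-70785 / 64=-1106.02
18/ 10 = 9/ 5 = 1.80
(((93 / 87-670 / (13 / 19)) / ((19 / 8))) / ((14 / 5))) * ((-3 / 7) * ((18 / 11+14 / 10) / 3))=35190908 / 551551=63.80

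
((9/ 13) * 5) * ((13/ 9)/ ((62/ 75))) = 375/ 62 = 6.05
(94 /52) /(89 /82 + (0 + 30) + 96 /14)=13489 /283127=0.05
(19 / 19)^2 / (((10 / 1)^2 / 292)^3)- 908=-13798483 / 15625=-883.10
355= 355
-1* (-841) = 841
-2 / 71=-0.03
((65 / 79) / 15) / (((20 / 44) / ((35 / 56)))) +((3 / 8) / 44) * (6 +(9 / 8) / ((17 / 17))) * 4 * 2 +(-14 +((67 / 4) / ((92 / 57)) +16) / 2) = -239771 / 959376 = -0.25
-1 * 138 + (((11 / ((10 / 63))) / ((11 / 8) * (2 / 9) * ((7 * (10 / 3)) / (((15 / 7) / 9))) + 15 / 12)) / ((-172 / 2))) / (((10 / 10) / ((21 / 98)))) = -66641493 / 482890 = -138.01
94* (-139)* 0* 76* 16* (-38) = 0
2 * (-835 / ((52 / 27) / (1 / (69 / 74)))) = -278055 / 299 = -929.95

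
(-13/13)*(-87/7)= 12.43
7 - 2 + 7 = 12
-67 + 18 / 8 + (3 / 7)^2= -12655 / 196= -64.57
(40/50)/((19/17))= 0.72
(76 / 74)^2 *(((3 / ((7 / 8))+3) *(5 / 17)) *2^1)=649800 / 162911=3.99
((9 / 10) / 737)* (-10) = -9 / 737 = -0.01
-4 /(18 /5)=-10 /9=-1.11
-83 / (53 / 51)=-4233 / 53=-79.87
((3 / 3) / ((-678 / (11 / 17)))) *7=-77 / 11526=-0.01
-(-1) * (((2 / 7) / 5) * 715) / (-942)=-143 / 3297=-0.04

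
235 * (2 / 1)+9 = 479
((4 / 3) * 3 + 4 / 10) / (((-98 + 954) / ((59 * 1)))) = 649 / 2140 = 0.30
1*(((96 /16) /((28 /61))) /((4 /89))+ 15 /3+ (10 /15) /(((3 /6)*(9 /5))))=448429 /1512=296.58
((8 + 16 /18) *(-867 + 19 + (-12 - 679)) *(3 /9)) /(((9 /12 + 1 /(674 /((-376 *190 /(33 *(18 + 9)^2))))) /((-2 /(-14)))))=-873.70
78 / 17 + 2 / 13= 1048 / 221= 4.74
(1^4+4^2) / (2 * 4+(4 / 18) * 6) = 51 / 28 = 1.82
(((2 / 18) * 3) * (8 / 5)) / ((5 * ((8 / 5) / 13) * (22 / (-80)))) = -104 / 33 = -3.15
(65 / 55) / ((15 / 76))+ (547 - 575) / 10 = 3.19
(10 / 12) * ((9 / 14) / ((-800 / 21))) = -9 / 640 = -0.01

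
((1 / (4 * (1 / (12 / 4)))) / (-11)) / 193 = -3 / 8492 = -0.00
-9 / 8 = -1.12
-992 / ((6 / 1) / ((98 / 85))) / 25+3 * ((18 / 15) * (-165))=-3835358 / 6375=-601.62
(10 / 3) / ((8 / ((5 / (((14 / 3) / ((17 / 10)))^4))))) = 2255067 / 61465600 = 0.04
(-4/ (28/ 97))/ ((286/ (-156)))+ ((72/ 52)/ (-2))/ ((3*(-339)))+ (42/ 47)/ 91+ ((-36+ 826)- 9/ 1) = 4192277742/ 5316311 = 788.57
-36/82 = -18/41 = -0.44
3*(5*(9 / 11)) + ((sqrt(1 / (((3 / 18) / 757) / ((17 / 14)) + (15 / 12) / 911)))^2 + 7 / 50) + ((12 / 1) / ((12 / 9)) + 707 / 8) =362289944019 / 480794600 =753.52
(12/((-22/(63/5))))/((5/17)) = -6426/275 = -23.37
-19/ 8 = -2.38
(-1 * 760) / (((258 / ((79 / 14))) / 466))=-6994660 / 903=-7746.02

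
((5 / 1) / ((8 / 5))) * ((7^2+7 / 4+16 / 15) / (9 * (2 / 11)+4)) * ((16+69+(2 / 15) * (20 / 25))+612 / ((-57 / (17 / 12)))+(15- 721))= -1937475947 / 106020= -18274.63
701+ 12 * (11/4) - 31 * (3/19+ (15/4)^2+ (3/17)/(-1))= 1543363/5168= 298.64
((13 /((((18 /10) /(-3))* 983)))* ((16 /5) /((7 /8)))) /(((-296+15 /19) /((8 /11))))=252928 /1273652457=0.00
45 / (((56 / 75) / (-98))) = -23625 / 4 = -5906.25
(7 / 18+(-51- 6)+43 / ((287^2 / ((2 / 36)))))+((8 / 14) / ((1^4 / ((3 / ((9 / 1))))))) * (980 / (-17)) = -851818648 / 12602457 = -67.59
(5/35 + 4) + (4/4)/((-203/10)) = 4.09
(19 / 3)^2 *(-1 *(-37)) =13357 / 9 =1484.11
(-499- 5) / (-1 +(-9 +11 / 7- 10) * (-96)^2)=3528 / 1124359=0.00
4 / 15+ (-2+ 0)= -26 / 15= -1.73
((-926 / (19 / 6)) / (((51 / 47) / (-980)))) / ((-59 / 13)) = -1108940560 / 19057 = -58190.72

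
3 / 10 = 0.30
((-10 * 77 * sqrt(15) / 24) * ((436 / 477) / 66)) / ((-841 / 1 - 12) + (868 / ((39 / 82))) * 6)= -49595 * sqrt(15) / 1127024118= -0.00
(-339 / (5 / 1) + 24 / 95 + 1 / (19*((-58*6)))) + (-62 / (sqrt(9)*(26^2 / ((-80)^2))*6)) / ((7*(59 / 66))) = -72.76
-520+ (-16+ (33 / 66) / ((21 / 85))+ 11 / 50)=-280222 / 525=-533.76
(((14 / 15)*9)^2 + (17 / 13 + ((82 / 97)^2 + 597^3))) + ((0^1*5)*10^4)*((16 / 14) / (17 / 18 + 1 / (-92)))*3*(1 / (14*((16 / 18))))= 650653800772338 / 3057925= 212776245.58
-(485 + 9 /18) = -971 /2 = -485.50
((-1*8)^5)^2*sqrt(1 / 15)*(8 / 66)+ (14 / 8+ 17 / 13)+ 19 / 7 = 2101 / 364+ 4294967296*sqrt(15) / 495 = 33604726.60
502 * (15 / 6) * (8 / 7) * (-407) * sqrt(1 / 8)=-1021570 * sqrt(2) / 7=-206388.31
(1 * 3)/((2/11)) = 33/2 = 16.50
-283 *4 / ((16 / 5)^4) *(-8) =176875 / 2048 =86.36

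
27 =27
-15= -15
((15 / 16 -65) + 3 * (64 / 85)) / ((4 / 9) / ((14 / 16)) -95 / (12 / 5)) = 5295339 / 3347980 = 1.58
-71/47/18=-71/846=-0.08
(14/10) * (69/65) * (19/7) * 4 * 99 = 519156/325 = 1597.40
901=901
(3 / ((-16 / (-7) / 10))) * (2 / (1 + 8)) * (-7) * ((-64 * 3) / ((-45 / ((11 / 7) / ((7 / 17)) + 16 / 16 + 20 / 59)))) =-26496 / 59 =-449.08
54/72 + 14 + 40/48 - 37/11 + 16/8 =1877/132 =14.22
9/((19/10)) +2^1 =128/19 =6.74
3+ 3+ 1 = 7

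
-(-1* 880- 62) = 942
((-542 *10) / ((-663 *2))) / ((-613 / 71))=-192410 / 406419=-0.47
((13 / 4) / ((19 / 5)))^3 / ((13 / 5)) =105625 / 438976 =0.24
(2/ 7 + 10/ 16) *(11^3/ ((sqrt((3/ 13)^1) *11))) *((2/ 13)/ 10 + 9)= 602701 *sqrt(39)/ 1820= 2068.06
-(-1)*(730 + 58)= 788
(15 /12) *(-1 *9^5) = -295245 /4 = -73811.25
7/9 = 0.78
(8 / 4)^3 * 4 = 32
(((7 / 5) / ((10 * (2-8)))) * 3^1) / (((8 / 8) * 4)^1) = -7 / 400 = -0.02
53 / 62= 0.85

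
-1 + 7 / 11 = -4 / 11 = -0.36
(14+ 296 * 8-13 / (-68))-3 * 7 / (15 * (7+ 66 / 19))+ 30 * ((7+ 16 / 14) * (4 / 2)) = 1359587277 / 473620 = 2870.63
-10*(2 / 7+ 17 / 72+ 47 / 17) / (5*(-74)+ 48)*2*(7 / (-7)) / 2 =-140795 / 1379448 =-0.10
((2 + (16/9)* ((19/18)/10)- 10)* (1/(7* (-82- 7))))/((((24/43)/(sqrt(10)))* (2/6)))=0.21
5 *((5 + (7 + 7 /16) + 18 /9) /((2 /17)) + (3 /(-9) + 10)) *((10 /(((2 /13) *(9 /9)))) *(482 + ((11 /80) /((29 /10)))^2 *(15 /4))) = 428632735466975 /20668416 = 20738538.23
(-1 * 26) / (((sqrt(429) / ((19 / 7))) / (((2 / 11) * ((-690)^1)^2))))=-12061200 * sqrt(429) / 847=-294941.41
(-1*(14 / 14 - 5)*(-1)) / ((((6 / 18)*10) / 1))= -6 / 5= -1.20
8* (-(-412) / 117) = 3296 / 117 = 28.17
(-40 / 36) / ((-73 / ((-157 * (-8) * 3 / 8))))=1570 / 219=7.17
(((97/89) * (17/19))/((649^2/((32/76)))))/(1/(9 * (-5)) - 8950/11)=-593640/495497340099179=-0.00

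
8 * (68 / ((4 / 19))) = 2584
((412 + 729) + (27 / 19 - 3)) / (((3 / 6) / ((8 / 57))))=346384 / 1083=319.84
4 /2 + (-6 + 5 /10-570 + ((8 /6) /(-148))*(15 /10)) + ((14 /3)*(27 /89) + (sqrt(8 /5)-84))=-2160530 /3293 + 2*sqrt(10) /5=-654.83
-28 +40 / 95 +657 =11959 / 19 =629.42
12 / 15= 4 / 5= 0.80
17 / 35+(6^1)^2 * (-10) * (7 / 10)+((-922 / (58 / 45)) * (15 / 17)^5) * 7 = -4222013455834 / 1441154855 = -2929.60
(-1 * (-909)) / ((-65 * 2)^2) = 909 / 16900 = 0.05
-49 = -49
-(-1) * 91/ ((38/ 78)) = 3549/ 19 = 186.79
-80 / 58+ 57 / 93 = -0.77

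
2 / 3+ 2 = 2.67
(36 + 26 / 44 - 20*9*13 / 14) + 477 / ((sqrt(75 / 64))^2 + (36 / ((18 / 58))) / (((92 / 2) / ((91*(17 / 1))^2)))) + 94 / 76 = -1680668266084532 / 12996697338779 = -129.32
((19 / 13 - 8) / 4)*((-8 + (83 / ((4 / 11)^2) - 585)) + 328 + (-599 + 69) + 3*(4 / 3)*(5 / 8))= 224145 / 832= 269.41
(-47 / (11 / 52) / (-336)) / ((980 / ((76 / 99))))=0.00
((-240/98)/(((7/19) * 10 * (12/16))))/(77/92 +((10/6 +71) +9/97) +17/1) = -8138688/831928321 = -0.01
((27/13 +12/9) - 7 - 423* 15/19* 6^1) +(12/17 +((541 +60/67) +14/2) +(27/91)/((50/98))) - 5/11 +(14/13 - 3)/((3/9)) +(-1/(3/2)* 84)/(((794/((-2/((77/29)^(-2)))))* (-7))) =-113407310388237191/77492759883825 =-1463.46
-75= -75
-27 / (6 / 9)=-81 / 2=-40.50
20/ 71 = 0.28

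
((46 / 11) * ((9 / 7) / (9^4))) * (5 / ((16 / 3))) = 115 / 149688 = 0.00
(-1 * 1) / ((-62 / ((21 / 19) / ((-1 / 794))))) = -8337 / 589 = -14.15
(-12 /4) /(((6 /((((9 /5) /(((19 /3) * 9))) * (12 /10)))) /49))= -441 /475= -0.93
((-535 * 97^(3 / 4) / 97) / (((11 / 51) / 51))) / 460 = -278307 * 97^(3 / 4) / 98164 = -87.63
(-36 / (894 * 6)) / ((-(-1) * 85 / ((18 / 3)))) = -6 / 12665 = -0.00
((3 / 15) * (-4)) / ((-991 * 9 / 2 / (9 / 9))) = 8 / 44595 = 0.00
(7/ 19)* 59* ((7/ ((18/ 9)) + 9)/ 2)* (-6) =-30975/ 38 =-815.13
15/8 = 1.88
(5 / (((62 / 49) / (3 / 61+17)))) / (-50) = -2548 / 1891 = -1.35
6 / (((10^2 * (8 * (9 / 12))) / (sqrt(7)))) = sqrt(7) / 100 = 0.03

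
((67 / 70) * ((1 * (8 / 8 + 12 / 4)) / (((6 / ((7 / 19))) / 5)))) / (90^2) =67 / 461700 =0.00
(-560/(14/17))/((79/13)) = -8840/79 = -111.90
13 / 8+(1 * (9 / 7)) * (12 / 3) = 379 / 56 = 6.77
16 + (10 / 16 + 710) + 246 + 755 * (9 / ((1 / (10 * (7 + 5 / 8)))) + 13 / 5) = 4168435 / 8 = 521054.38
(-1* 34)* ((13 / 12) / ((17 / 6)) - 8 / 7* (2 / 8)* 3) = 113 / 7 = 16.14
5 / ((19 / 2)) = 0.53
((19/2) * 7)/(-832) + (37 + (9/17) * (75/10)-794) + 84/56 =-21261525/28288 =-751.61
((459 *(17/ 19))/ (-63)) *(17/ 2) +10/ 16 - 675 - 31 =-809475/ 1064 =-760.78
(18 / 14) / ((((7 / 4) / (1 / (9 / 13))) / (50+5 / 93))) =4940 / 93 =53.12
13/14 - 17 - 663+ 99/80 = -379587/560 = -677.83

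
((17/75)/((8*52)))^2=289/973440000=0.00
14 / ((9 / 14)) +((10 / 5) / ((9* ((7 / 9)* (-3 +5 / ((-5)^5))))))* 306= -217157 / 29547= -7.35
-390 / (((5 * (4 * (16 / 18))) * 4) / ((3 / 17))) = -1053 / 1088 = -0.97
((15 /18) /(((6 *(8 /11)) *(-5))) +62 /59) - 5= -67753 /16992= -3.99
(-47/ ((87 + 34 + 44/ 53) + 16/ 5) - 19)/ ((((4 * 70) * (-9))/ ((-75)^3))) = -3009290625/ 927724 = -3243.73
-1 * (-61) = 61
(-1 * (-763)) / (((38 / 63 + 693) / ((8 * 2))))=769104 / 43697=17.60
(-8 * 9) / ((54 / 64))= -256 / 3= -85.33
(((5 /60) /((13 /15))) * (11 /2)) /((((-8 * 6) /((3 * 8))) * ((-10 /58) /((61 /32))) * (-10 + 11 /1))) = 19459 /6656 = 2.92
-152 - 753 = -905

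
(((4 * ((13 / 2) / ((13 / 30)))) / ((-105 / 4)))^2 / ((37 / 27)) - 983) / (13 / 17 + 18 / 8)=-120718156 / 371665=-324.80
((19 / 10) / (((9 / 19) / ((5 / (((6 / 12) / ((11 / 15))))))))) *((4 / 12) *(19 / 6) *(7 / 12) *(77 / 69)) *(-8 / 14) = -5809573 / 503010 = -11.55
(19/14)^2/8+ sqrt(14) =361/1568+ sqrt(14) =3.97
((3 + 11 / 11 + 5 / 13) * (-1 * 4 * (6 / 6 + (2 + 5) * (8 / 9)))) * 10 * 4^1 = -5066.67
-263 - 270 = -533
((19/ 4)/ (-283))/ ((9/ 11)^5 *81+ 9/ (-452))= -345776497/ 611408065707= -0.00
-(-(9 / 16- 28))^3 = -84604519 / 4096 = -20655.40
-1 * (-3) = 3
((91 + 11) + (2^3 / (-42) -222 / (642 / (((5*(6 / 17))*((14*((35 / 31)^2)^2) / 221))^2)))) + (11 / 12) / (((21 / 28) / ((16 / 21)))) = 3572875980619760310094162 / 34779511890271047820401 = 102.73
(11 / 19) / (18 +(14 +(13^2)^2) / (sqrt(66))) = -484 / 574580577 +34925 * sqrt(66) / 1723741731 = 0.00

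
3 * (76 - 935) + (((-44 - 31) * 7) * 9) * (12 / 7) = -10677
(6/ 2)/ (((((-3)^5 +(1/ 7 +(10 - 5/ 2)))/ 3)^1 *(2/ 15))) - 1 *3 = -2166/ 659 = -3.29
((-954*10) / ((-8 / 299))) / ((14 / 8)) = 1426230 / 7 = 203747.14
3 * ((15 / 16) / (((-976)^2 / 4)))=0.00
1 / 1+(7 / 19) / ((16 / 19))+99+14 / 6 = 4933 / 48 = 102.77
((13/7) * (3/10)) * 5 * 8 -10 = 86/7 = 12.29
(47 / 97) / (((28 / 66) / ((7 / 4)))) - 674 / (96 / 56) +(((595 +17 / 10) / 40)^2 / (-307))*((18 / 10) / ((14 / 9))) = -392231889752819 / 1000574400000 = -392.01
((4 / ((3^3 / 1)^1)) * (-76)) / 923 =-304 / 24921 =-0.01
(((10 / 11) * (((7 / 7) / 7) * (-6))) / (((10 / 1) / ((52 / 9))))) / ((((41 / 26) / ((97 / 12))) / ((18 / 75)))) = -131144 / 236775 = -0.55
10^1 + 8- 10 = 8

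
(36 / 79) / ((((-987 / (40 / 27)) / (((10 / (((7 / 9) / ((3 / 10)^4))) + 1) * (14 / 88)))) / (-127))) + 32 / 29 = 1.12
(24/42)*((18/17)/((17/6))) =0.21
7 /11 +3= 40 /11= 3.64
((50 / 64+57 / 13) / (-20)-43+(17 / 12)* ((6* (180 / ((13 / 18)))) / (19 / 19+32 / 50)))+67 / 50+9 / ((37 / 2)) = 6069519591 / 4854400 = 1250.31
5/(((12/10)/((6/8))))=25/8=3.12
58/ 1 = 58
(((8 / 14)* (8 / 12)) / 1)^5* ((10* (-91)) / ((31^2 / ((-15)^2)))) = -106496000 / 62298747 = -1.71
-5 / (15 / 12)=-4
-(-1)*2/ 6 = 1/ 3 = 0.33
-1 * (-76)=76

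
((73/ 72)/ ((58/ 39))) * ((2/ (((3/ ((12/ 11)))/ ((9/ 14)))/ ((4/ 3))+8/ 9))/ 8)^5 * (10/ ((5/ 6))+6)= 672450012/ 64790014596875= 0.00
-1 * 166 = -166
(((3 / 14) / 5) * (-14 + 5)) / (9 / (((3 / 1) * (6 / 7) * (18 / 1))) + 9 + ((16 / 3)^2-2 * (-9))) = -486 / 70105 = -0.01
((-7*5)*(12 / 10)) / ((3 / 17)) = -238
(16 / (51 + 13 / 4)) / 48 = 4 / 651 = 0.01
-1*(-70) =70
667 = 667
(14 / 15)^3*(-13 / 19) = -35672 / 64125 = -0.56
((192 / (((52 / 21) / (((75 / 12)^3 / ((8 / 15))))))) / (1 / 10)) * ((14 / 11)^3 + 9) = 1086971484375 / 276848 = 3926239.25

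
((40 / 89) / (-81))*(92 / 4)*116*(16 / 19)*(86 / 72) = -18355840 / 1232739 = -14.89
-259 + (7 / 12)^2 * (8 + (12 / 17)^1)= -156695 / 612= -256.04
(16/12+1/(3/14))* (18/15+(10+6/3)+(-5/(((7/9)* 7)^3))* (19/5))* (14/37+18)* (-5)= -31397962320/4353013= -7212.93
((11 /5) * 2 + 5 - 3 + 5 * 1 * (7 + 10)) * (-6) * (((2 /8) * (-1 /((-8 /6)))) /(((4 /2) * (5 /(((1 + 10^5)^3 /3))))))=-3427602826028253.43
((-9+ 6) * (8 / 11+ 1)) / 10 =-57 / 110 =-0.52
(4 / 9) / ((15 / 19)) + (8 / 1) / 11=1916 / 1485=1.29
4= 4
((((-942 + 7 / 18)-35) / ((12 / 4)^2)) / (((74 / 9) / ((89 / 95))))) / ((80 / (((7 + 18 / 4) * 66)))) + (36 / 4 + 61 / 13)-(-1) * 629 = 23047369541 / 43867200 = 525.39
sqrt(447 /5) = sqrt(2235) /5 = 9.46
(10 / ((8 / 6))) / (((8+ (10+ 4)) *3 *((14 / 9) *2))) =45 / 1232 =0.04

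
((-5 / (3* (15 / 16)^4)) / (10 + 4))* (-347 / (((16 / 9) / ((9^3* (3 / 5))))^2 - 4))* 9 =-40788547411968 / 338991527875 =-120.32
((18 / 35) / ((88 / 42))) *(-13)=-351 / 110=-3.19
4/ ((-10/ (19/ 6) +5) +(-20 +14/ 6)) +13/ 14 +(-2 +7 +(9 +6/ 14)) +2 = 107997/ 6314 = 17.10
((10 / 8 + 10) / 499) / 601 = 45 / 1199596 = 0.00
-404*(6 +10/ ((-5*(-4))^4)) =-2424.03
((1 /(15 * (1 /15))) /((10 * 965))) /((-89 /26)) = -13 /429425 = -0.00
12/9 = 1.33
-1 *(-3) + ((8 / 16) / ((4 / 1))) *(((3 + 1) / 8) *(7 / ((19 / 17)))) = 1031 / 304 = 3.39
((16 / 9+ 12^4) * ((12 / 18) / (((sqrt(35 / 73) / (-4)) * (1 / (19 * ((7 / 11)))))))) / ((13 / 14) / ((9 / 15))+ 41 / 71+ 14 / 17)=-95876818688 * sqrt(2555) / 14798223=-327491.10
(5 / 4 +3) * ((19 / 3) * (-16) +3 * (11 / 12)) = -20111 / 48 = -418.98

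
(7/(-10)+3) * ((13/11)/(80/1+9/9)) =299/8910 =0.03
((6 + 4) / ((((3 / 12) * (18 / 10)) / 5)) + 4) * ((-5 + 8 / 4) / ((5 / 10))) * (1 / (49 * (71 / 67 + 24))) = -19832 / 35259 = -0.56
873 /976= 0.89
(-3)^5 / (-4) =243 / 4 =60.75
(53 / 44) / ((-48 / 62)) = -1643 / 1056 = -1.56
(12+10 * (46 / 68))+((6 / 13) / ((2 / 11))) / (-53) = 219230 / 11713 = 18.72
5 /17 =0.29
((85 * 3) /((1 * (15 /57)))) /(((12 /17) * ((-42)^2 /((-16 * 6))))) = -74.71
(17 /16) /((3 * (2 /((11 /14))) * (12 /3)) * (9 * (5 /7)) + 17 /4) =0.01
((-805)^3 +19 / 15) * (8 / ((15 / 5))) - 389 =-62599232353 / 45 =-1391094052.29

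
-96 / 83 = -1.16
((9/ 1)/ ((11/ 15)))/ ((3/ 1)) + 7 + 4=166/ 11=15.09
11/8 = 1.38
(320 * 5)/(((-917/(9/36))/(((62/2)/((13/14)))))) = -24800/1703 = -14.56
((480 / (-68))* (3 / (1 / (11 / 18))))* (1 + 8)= -1980 / 17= -116.47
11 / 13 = 0.85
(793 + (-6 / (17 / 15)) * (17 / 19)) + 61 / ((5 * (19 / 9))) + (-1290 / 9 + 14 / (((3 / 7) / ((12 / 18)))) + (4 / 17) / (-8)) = 19548329 / 29070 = 672.46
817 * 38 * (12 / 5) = 372552 / 5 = 74510.40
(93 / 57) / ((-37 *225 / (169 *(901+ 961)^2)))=-114833.85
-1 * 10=-10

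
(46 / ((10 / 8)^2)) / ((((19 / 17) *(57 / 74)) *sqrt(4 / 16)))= 1851776 / 27075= 68.39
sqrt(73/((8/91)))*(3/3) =sqrt(13286)/4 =28.82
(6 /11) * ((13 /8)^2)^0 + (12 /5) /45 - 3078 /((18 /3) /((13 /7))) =-5498467 /5775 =-952.12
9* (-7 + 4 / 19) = -1161 / 19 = -61.11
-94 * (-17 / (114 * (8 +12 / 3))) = 799 / 684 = 1.17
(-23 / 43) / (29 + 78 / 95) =-2185 / 121819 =-0.02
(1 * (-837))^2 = 700569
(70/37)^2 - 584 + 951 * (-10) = -13813786/1369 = -10090.42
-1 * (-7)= 7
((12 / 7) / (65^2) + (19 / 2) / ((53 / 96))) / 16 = 1.08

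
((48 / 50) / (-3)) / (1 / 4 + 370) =-32 / 37025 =-0.00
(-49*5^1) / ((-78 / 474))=19355 / 13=1488.85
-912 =-912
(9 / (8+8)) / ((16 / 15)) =135 / 256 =0.53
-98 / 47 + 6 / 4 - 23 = -2217 / 94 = -23.59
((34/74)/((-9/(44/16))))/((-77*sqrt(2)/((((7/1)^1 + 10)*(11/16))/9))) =3179*sqrt(2)/2685312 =0.00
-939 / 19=-49.42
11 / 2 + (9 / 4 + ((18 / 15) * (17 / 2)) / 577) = 89639 / 11540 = 7.77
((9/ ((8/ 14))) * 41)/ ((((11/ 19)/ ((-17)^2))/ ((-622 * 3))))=-13232975049/ 22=-601498865.86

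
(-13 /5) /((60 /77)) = -1001 /300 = -3.34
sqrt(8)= 2 * sqrt(2)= 2.83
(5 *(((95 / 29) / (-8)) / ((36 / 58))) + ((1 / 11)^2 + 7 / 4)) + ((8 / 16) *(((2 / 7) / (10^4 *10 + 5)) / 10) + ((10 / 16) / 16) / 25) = -250255722263 / 162632131200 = -1.54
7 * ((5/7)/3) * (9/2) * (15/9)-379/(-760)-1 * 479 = -354161/760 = -466.00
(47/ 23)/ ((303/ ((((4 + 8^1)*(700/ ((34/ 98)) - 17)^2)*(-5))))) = -1087343233740/ 671347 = -1619644.14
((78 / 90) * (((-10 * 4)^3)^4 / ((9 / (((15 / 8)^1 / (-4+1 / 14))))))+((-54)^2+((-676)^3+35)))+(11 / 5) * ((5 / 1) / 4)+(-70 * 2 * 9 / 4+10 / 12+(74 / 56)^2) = -59847684939176601860585 / 77616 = -771074068995781821.54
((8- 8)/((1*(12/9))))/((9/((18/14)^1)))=0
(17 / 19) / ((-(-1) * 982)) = 17 / 18658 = 0.00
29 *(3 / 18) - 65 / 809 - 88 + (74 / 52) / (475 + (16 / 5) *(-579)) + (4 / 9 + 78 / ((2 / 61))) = 1497268195727 / 652064517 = 2296.20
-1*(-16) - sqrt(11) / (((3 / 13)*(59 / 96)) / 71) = 16 - 29536*sqrt(11) / 59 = -1644.34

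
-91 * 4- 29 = -393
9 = 9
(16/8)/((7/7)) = 2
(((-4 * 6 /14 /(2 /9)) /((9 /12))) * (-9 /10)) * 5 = 324 /7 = 46.29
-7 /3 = -2.33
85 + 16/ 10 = 433/ 5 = 86.60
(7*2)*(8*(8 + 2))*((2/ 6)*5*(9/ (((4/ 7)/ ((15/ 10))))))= 44100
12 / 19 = 0.63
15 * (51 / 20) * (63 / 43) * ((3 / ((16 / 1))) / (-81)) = -357 / 2752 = -0.13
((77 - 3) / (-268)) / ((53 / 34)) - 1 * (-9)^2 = -81.18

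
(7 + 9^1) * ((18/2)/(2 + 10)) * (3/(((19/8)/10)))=2880/19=151.58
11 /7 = 1.57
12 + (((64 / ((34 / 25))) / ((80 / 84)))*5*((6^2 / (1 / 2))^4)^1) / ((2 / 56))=3160365465804 / 17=185903850929.65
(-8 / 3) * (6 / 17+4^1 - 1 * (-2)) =-288 / 17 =-16.94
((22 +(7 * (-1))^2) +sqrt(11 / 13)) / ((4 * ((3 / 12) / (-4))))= -284 - 4 * sqrt(143) / 13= -287.68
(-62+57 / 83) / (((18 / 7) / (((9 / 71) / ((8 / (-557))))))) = 19842011 / 94288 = 210.44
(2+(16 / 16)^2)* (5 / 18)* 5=25 / 6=4.17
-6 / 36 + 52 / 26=11 / 6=1.83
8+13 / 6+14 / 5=389 / 30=12.97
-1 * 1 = -1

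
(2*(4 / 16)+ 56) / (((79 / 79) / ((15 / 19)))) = 1695 / 38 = 44.61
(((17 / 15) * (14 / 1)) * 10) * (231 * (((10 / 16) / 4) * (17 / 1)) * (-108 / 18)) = -2336565 / 4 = -584141.25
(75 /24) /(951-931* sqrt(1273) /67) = 23275* sqrt(1273) /353011264 + 1592925 /353011264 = 0.01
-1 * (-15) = 15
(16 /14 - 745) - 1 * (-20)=-5067 /7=-723.86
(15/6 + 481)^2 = 935089/4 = 233772.25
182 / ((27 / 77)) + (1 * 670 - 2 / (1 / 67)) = 28486 / 27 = 1055.04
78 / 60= 13 / 10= 1.30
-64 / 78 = -32 / 39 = -0.82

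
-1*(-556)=556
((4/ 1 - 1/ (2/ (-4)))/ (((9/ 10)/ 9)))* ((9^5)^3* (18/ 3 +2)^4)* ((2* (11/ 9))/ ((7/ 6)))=742130467812520427520/ 7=106018638258931489645.71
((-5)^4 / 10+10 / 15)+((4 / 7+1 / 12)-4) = 59.82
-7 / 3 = -2.33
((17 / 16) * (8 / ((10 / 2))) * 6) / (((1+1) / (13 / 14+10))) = 7803 / 140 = 55.74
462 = 462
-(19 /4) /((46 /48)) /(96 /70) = -665 /184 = -3.61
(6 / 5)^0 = 1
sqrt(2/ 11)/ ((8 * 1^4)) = sqrt(22)/ 88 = 0.05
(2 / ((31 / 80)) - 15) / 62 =-0.16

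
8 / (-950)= -4 / 475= -0.01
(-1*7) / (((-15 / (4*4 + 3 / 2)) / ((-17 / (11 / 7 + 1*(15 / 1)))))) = -5831 / 696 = -8.38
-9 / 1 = -9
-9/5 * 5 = -9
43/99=0.43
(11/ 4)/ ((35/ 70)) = 11/ 2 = 5.50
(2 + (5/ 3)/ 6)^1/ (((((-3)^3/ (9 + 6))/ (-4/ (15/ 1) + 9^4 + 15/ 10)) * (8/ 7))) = -56500829/ 7776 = -7266.05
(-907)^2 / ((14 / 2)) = 822649 / 7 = 117521.29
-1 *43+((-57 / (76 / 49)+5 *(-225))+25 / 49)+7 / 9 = -2122907 / 1764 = -1203.46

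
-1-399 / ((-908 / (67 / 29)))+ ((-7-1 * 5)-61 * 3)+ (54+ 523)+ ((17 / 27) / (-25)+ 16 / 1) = 7073914831 / 17774100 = 397.99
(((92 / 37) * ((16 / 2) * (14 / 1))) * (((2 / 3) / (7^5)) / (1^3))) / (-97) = -2944 / 25851567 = -0.00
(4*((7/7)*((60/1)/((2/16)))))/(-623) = -1920/623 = -3.08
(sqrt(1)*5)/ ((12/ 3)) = 5/ 4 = 1.25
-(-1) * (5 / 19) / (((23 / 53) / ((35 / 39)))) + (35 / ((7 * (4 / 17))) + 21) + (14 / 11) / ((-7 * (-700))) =5615965561 / 131231100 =42.79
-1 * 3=-3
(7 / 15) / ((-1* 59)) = -7 / 885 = -0.01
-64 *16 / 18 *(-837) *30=1428480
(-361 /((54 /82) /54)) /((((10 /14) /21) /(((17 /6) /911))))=-12329233 /4555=-2706.75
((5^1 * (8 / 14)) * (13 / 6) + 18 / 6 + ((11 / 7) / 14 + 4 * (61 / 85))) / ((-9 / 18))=-304211 / 12495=-24.35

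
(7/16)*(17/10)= 119/160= 0.74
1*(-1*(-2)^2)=-4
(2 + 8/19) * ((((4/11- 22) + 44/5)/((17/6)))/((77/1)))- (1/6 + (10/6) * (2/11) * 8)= -7477947/2735810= -2.73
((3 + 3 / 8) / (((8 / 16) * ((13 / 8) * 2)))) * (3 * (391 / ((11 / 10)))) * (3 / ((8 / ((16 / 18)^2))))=93840 / 143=656.22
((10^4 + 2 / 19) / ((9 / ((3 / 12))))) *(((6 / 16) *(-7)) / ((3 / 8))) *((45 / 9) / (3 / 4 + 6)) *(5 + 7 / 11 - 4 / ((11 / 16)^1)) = 4433380 / 16929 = 261.88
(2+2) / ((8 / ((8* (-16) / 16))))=-4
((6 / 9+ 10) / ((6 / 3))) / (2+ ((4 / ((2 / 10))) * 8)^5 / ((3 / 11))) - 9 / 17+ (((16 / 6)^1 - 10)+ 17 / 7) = -1118830592002964 / 205887897601071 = -5.43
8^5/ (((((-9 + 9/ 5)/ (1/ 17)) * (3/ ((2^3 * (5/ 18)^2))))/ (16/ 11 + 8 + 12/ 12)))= -235520000/ 408969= -575.89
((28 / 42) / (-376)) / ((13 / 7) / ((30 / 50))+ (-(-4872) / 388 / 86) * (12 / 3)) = -0.00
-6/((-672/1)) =1/112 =0.01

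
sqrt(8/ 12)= sqrt(6)/ 3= 0.82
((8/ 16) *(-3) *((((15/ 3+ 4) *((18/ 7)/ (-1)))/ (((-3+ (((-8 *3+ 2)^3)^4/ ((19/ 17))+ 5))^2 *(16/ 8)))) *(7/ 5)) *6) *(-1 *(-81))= 21316689/ 238787828870987957095383782118120500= 0.00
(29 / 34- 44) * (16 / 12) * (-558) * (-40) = -1284056.47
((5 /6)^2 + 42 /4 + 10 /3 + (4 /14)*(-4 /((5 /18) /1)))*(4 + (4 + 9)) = 223057 /1260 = 177.03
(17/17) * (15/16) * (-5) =-75/16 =-4.69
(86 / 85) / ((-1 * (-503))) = 86 / 42755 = 0.00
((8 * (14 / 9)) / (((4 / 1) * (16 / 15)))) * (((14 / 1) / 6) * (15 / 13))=1225 / 156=7.85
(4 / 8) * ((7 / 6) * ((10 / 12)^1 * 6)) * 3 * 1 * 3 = 26.25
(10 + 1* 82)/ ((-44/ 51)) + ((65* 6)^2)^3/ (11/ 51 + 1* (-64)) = -1974015249924815769/ 35783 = -55166287061588.35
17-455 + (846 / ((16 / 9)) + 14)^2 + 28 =15332321 / 64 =239567.52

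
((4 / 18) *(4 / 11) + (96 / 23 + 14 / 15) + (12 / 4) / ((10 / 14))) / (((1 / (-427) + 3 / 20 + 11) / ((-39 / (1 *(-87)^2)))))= -2373230132 / 546917464071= -0.00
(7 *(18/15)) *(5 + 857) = 36204/5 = 7240.80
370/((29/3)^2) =3330/841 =3.96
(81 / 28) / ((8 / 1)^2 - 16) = 27 / 448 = 0.06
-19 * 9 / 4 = -171 / 4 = -42.75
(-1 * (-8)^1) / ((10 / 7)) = 28 / 5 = 5.60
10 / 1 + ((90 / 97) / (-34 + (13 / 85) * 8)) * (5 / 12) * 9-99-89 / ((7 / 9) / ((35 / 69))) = -1829236513 / 12431132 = -147.15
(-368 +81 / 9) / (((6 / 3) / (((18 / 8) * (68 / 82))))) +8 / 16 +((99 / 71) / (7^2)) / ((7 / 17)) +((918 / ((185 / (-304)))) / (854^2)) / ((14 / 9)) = -919248390772769 / 2749335344420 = -334.35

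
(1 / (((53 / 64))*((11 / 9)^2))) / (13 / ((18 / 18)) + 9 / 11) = 648 / 11077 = 0.06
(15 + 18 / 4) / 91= 3 / 14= 0.21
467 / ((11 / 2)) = 934 / 11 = 84.91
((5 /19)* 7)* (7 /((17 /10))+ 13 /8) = 27335 /2584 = 10.58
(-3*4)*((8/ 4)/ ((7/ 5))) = -120/ 7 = -17.14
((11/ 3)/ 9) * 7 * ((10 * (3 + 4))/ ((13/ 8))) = 43120/ 351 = 122.85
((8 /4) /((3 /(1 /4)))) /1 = 1 /6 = 0.17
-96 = -96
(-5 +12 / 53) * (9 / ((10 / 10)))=-2277 / 53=-42.96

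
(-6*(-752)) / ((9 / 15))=7520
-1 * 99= -99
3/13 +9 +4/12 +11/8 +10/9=11279/936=12.05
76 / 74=38 / 37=1.03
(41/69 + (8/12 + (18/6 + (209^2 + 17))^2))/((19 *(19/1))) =43924880252/8303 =5290242.11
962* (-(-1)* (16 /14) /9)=7696 /63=122.16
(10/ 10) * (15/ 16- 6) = -5.06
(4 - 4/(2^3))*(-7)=-49/2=-24.50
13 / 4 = 3.25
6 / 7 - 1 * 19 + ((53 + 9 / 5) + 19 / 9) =12212 / 315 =38.77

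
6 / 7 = 0.86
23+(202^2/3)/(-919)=22607/2757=8.20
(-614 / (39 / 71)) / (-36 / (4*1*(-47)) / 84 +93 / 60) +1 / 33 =-525866823 / 730301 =-720.07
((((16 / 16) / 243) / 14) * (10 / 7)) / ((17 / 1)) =5 / 202419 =0.00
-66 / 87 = -0.76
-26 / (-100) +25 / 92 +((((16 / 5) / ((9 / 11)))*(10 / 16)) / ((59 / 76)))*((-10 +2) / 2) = -14732987 / 1221300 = -12.06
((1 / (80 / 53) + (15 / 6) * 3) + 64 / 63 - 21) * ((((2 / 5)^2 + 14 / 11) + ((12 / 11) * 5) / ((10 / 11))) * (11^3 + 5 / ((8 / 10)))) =-7755003379 / 66000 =-117500.05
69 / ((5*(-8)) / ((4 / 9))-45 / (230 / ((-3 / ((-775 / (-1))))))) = -819950 / 1069491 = -0.77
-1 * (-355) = 355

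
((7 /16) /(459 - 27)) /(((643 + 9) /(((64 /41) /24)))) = 7 /69289344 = 0.00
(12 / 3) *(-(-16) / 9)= 64 / 9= 7.11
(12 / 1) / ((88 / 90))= 135 / 11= 12.27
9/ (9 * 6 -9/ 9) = 9/ 53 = 0.17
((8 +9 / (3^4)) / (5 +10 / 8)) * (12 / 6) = 584 / 225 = 2.60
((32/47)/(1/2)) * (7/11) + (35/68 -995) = -34931661/35156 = -993.62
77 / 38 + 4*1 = 229 / 38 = 6.03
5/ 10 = 1/ 2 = 0.50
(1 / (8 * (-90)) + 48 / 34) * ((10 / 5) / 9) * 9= 2.82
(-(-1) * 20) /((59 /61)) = 20.68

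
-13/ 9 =-1.44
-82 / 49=-1.67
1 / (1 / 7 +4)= 7 / 29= 0.24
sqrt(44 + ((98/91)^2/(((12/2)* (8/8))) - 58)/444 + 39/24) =sqrt(1515704186)/5772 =6.74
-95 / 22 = -4.32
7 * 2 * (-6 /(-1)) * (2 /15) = 56 /5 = 11.20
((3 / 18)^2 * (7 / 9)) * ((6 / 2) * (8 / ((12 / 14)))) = 49 / 81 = 0.60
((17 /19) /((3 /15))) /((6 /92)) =3910 /57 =68.60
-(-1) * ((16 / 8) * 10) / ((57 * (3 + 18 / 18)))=5 / 57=0.09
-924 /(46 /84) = -38808 /23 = -1687.30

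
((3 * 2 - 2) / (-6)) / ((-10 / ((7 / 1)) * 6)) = 7 / 90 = 0.08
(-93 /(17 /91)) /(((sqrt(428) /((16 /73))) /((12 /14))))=-58032 *sqrt(107) /132787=-4.52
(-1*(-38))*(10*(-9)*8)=-27360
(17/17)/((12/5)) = 5/12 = 0.42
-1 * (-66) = 66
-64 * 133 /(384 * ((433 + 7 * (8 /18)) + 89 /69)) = -0.05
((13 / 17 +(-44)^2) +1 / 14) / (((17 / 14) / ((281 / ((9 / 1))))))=129531727 / 2601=49800.74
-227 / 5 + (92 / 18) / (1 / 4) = -1123 / 45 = -24.96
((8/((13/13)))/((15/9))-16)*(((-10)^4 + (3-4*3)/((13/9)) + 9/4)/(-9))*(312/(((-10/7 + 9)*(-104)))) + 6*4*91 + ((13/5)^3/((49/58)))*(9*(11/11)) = -32380384772/12660375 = -2557.62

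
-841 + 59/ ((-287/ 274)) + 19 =-252080/ 287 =-878.33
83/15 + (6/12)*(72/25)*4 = 847/75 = 11.29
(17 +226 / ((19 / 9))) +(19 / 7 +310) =58090 / 133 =436.77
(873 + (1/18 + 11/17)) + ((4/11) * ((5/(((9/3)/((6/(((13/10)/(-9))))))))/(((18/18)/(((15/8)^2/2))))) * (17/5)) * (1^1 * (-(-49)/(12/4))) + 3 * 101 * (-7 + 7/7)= -595422635/175032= -3401.79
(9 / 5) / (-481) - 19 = -45704 / 2405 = -19.00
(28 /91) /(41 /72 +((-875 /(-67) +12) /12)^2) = 2585664 /41432807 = 0.06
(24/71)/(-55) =-24/3905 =-0.01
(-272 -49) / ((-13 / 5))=1605 / 13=123.46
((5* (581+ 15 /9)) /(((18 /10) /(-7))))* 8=-90637.04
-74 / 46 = -37 / 23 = -1.61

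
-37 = -37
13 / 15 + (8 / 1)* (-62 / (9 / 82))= -203321 / 45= -4518.24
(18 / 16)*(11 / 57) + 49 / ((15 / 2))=15391 / 2280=6.75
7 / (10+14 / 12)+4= 310 / 67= 4.63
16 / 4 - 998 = -994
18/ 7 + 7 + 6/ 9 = 215/ 21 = 10.24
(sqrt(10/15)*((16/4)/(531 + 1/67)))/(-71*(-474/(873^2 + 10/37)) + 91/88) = 332520049136*sqrt(6)/142792303551459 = 0.01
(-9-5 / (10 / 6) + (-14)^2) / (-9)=-184 / 9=-20.44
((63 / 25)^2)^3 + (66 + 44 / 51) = 4021218143909 / 12451171875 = 322.96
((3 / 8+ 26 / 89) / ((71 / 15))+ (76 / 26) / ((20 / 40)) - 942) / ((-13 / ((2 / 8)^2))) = 4.50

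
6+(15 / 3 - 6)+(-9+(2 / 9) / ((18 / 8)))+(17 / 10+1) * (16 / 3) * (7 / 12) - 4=202 / 405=0.50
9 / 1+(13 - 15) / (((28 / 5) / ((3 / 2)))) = 237 / 28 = 8.46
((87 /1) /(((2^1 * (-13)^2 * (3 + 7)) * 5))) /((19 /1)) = 87 /321100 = 0.00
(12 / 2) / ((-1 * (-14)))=3 / 7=0.43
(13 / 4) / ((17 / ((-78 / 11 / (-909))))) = 169 / 113322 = 0.00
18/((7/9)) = 162/7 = 23.14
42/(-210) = -1/5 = -0.20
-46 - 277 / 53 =-2715 / 53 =-51.23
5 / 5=1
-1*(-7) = 7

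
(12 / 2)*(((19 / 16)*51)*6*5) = 43605 / 4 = 10901.25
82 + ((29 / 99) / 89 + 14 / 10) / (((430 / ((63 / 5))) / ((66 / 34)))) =82.08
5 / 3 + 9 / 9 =8 / 3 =2.67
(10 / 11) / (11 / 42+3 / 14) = 21 / 11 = 1.91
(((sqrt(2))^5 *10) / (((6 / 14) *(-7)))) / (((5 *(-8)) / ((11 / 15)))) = 11 *sqrt(2) / 45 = 0.35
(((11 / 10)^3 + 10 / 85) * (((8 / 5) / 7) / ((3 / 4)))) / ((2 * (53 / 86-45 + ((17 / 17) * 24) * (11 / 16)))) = -705974 / 89175625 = -0.01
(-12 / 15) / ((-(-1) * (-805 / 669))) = 2676 / 4025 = 0.66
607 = 607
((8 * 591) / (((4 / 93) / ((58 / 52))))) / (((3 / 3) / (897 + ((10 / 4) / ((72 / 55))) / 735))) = 3362787665353 / 30576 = 109981281.57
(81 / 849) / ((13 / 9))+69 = 254094 / 3679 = 69.07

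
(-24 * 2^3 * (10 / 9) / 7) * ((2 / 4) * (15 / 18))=-800 / 63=-12.70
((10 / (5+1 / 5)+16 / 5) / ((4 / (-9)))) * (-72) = 53946 / 65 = 829.94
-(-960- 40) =1000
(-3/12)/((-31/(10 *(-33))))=-165/62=-2.66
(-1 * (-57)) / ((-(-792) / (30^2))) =1425 / 22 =64.77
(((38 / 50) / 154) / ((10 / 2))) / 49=19 / 943250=0.00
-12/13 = -0.92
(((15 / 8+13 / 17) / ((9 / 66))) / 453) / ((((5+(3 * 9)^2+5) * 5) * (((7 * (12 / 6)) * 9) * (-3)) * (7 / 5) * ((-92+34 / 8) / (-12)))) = -0.00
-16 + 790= 774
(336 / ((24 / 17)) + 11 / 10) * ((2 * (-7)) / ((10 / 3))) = -50211 / 50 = -1004.22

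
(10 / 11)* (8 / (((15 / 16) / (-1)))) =-256 / 33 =-7.76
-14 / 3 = -4.67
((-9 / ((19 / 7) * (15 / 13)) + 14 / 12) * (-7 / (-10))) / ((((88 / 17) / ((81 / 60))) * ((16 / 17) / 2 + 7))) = -17715411 / 424688000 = -0.04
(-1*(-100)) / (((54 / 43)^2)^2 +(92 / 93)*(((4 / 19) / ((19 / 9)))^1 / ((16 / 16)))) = 38259801991 / 989320560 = 38.67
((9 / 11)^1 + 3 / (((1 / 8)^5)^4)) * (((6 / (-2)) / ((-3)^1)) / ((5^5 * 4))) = 38046409652025950217 / 137500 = 276701161105643.27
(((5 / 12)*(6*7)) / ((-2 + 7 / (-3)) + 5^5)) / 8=105 / 149792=0.00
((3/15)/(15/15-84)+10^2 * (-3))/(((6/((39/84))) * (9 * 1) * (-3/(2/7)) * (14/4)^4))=6474052/3954771135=0.00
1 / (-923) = -1 / 923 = -0.00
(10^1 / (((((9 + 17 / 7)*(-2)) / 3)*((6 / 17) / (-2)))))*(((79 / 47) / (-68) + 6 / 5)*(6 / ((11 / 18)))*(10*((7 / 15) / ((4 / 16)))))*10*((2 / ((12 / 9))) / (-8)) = -24847263 / 8272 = -3003.78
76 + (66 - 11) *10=626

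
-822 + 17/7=-5737/7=-819.57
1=1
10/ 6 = 1.67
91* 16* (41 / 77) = 8528 / 11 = 775.27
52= 52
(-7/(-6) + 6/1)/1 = 43/6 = 7.17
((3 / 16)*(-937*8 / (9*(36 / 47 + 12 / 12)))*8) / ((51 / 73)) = -12859388 / 12699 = -1012.63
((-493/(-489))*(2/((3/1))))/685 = 986/1004895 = 0.00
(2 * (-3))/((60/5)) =-1/2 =-0.50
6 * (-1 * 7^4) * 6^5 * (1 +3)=-448084224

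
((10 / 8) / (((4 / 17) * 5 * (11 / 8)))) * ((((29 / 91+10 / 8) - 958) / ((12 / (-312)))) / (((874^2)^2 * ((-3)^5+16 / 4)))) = -5918397 / 42953083670994112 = -0.00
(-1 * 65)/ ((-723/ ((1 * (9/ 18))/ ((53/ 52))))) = 1690/ 38319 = 0.04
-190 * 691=-131290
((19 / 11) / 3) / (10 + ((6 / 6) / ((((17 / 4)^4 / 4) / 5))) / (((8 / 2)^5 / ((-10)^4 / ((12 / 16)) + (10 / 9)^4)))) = 3470548113 / 65089890910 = 0.05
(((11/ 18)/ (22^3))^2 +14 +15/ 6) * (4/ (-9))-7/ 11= -7.97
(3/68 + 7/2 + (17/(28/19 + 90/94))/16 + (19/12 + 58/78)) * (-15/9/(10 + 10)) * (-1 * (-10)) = -5.26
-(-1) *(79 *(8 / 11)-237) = -1975 / 11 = -179.55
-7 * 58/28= -14.50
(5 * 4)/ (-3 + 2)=-20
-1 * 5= -5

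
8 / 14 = 4 / 7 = 0.57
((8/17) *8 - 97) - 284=-377.24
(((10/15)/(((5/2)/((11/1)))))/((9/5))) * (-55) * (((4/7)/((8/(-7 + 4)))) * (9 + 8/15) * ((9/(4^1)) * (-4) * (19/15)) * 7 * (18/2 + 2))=-7232654/45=-160725.64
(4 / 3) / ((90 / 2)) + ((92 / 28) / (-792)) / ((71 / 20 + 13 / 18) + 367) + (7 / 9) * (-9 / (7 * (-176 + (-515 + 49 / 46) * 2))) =0.03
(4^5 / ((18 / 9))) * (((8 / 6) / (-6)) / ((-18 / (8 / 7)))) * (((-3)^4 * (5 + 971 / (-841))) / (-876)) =-157696 / 61393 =-2.57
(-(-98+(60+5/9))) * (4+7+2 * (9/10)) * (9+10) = 409792/45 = 9106.49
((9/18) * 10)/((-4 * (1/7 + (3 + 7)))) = -35/284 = -0.12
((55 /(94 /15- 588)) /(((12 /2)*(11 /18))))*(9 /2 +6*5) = -15525 /17452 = -0.89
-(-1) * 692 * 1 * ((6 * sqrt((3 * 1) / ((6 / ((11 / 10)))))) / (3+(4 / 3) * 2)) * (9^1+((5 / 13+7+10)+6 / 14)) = 3039264 * sqrt(55) / 1547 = 14570.00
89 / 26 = 3.42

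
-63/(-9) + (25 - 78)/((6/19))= -965/6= -160.83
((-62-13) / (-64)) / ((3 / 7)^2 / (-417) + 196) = 510825 / 85436992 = 0.01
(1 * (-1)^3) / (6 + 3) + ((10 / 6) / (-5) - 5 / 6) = -23 / 18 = -1.28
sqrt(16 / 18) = 2 *sqrt(2) / 3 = 0.94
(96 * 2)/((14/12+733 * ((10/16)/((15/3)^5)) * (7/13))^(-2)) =58997009449/198046875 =297.89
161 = 161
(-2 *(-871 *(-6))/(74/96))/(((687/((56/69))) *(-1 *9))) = 3121664/1753911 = 1.78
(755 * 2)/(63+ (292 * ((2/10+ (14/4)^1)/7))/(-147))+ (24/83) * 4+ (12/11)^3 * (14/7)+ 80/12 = 3675468508406/105634172127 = 34.79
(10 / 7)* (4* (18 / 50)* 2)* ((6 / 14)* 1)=432 / 245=1.76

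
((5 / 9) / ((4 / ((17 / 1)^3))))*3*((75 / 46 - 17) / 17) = -1021615 / 552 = -1850.75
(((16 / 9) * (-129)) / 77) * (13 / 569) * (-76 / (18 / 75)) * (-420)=-169936000 / 18777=-9050.22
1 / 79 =0.01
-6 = -6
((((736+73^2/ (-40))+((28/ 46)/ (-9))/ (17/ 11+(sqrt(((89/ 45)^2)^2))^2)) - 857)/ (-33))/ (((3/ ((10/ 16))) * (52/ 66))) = 44431938831953/ 21811459922304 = 2.04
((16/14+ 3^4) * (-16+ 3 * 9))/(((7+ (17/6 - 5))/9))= 341550/203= 1682.51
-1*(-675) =675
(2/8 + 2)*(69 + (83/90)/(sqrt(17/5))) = 83*sqrt(85)/680 + 621/4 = 156.38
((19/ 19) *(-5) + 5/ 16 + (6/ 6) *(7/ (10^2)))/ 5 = -1847/ 2000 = -0.92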